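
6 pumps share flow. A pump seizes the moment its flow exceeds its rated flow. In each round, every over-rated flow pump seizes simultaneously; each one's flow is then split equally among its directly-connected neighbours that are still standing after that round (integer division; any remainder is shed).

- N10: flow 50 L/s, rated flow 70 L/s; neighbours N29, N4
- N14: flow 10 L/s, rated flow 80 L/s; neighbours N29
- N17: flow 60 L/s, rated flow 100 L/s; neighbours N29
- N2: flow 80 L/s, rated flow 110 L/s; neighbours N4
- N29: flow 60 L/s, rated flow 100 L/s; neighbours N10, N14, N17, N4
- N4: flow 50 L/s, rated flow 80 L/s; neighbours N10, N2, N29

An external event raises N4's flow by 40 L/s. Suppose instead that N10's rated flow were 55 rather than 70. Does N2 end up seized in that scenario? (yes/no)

With N10's rated flow at 55:
Round 1 — N4 at 90 > 80. N4 seizes.
  N4 sheds 90 L/s to N10, N2, N29: 30 each.
    N10: 50+30 = 80 > 55
    N2: 80+30 = 110 ≤ 110
    N29: 60+30 = 90 ≤ 100
Round 2 — N10 seizes.
  N10 sheds 80 L/s to N29: 80 each.
    N29: 90+80 = 170 > 100
Round 3 — N29 seizes.
  N29 sheds 170 L/s to N14, N17: 85 each.
    N14: 10+85 = 95 > 80
    N17: 60+85 = 145 > 100
Round 4 — N14, N17 seize.
  N14 sheds 95 L/s: no online neighbours, lost.
  N17 sheds 145 L/s: no online neighbours, lost.
No further seizures.

no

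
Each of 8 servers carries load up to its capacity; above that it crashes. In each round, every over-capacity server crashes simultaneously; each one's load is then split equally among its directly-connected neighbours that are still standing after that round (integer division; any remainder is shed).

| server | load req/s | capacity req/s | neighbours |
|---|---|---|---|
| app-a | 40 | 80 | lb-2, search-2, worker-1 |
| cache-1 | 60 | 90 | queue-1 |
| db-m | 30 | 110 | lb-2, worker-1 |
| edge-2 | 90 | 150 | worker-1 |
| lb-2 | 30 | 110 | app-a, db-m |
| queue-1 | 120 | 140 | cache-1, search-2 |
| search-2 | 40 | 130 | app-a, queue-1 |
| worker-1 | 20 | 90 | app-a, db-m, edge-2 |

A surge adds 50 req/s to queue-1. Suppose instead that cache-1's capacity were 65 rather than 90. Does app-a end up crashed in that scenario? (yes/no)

no

With cache-1's capacity at 65:
Round 1 — queue-1 at 170 > 140. queue-1 crashes.
  queue-1 sheds 170 req/s to cache-1, search-2: 85 each.
    cache-1: 60+85 = 145 > 65
    search-2: 40+85 = 125 ≤ 130
Round 2 — cache-1 crashes.
  cache-1 sheds 145 req/s: no online neighbours, lost.
No further crashes.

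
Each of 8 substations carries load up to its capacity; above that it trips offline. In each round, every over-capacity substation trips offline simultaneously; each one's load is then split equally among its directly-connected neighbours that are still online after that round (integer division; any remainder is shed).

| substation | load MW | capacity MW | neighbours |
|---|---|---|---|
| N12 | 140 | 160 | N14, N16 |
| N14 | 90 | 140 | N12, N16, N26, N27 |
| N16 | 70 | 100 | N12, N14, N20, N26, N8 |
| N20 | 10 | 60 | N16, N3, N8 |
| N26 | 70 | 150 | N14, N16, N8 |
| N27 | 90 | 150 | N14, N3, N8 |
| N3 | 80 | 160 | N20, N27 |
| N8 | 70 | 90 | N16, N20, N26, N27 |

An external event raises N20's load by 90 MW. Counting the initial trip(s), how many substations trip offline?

8

Round 1 — N20 at 100 > 60. N20 trips offline.
  N20 sheds 100 MW to N16, N3, N8: 33 each (1 lost).
    N16: 70+33 = 103 > 100
    N3: 80+33 = 113 ≤ 160
    N8: 70+33 = 103 > 90
Round 2 — N16, N8 trip offline.
  N16 sheds 103 MW to N12, N14, N26: 34 each (1 lost).
    N12: 140+34 = 174 > 160
    N14: 90+34 = 124 ≤ 140
    N26: 70+34 = 104 ≤ 150
  N8 sheds 103 MW to N26, N27: 51 each (1 lost).
    N26: 104+51 = 155 > 150
    N27: 90+51 = 141 ≤ 150
Round 3 — N12, N26 trip offline.
  N12 sheds 174 MW to N14: 174 each.
    N14: 124+174 = 298 > 140
  N26 sheds 155 MW to N14: 155 each.
    N14: 298+155 = 453 > 140
Round 4 — N14 trips offline.
  N14 sheds 453 MW to N27: 453 each.
    N27: 141+453 = 594 > 150
Round 5 — N27 trips offline.
  N27 sheds 594 MW to N3: 594 each.
    N3: 113+594 = 707 > 160
Round 6 — N3 trips offline.
  N3 sheds 707 MW: no online neighbours, lost.
No further trips.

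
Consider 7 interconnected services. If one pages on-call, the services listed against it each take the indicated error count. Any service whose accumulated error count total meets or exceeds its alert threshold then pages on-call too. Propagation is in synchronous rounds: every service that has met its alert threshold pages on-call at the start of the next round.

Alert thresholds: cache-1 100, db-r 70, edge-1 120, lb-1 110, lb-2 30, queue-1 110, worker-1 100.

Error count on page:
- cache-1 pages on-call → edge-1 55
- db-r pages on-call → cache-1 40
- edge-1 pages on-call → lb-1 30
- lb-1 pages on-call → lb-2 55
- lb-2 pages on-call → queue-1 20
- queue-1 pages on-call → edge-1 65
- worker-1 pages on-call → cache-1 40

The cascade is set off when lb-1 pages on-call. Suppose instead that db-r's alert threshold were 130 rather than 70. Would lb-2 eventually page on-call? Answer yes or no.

yes

With db-r's alert threshold at 130:
Round 1 — lb-1 pages on-call (initial).
  lb-2: +55 → 55 ≥ 30
Round 2 — lb-2 pages on-call.
  queue-1: +20 → 20 < 110
No further pages.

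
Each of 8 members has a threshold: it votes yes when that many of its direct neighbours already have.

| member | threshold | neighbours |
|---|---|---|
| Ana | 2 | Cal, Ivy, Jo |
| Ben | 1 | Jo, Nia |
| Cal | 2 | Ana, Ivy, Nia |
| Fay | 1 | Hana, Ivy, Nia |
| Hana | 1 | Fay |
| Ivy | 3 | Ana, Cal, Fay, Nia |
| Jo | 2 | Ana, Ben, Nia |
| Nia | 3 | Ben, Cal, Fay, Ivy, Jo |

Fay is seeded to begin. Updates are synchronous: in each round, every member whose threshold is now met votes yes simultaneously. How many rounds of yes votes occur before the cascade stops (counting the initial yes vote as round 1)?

Round 1 — Fay votes yes (initial).
Round 2 — checking thresholds:
  Hana: 1 of 1 neighbours ≥ 1, votes yes.
  Ivy: 1 of 4 neighbours < 3, not yet.
  Nia: 1 of 5 neighbours < 3, not yet.
Round 3 — no new yes votes; cascade stops.

2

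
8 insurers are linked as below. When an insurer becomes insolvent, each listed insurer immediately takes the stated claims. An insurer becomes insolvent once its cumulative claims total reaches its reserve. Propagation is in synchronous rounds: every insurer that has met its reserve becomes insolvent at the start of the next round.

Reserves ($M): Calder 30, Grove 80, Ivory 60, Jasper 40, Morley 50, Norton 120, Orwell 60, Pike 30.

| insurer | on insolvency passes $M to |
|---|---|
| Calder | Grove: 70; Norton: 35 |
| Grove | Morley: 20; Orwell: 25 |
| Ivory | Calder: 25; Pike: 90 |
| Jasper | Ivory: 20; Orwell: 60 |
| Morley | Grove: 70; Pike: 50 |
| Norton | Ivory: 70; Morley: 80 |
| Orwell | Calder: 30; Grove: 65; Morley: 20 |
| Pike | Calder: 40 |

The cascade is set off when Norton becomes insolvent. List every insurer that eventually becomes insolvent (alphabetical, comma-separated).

Calder, Grove, Ivory, Morley, Norton, Pike

Round 1 — Norton becomes insolvent (initial).
  Ivory: +70 → 70 ≥ 60
  Morley: +80 → 80 ≥ 50
Round 2 — Ivory, Morley become insolvent.
  Calder: +25 → 25 < 30
  Grove: +70 → 70 < 80
  Pike: +90+50 → 140 ≥ 30
Round 3 — Pike becomes insolvent.
  Calder: +40 → 65 ≥ 30
Round 4 — Calder becomes insolvent.
  Grove: +70 → 140 ≥ 80
Round 5 — Grove becomes insolvent.
  Orwell: +25 → 25 < 60
No further insolvencies.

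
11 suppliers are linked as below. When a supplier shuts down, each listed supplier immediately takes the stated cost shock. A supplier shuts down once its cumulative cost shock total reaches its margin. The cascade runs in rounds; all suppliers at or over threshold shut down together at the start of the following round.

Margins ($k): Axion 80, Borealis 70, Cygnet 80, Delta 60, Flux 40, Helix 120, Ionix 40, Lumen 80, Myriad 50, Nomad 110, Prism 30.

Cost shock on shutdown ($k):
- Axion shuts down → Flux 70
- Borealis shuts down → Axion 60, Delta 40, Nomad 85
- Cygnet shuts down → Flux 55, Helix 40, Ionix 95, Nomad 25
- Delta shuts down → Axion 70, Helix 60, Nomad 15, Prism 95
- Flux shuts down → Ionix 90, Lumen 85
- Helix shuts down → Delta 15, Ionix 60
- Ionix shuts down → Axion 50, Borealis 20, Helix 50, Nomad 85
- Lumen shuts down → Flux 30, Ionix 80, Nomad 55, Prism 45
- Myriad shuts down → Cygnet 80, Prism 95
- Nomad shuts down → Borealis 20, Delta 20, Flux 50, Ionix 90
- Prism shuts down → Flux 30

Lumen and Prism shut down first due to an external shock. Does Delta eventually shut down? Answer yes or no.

no

Round 1 — Lumen, Prism shut down (initial).
  Flux: +30+30 → 60 ≥ 40
  Ionix: +80 → 80 ≥ 40
  Nomad: +55 → 55 < 110
Round 2 — Flux, Ionix shut down.
  Axion: +50 → 50 < 80
  Borealis: +20 → 20 < 70
  Helix: +50 → 50 < 120
  Nomad: +85 → 140 ≥ 110
Round 3 — Nomad shuts down.
  Borealis: +20 → 40 < 70
  Delta: +20 → 20 < 60
No further shutdowns.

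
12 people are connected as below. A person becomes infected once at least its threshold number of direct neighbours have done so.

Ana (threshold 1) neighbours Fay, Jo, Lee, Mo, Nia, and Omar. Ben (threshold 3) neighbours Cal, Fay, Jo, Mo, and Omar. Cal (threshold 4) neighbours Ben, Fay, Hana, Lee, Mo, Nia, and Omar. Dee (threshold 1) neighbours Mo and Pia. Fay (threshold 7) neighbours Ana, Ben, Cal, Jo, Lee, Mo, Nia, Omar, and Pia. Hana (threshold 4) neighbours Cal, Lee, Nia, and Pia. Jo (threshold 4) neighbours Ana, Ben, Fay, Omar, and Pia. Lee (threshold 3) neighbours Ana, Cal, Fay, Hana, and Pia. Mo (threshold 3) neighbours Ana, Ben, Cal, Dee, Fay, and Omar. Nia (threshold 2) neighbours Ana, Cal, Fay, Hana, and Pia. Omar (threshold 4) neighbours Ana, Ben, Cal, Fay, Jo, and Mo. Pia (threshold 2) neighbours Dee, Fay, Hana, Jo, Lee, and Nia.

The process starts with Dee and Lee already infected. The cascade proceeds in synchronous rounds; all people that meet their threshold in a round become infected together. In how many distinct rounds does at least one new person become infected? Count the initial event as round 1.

3

Round 1 — Dee, Lee become infected (initial).
Round 2 — checking thresholds:
  Ana: 1 of 6 neighbours ≥ 1, becomes infected.
  Cal: 1 of 7 neighbours < 4, holds.
  Fay: 1 of 9 neighbours < 7, holds.
  Hana: 1 of 4 neighbours < 4, holds.
  Mo: 1 of 6 neighbours < 3, holds.
  Pia: 2 of 6 neighbours ≥ 2, becomes infected.
Round 3 — checking thresholds:
  Cal: 1 of 7 neighbours < 4, holds.
  Fay: 3 of 9 neighbours < 7, holds.
  Hana: 2 of 4 neighbours < 4, holds.
  Jo: 2 of 5 neighbours < 4, holds.
  Mo: 2 of 6 neighbours < 3, holds.
  Nia: 2 of 5 neighbours ≥ 2, becomes infected.
  Omar: 1 of 6 neighbours < 4, holds.
Round 4 — no new infections; cascade stops.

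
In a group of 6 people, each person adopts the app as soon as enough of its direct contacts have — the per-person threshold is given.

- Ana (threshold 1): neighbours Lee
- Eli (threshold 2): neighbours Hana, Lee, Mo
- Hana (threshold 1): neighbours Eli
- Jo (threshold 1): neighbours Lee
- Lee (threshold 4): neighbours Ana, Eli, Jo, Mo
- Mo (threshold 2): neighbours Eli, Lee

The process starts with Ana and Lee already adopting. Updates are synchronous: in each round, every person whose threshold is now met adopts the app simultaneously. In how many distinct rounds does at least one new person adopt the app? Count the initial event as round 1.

2

Round 1 — Ana, Lee adopt the app (initial).
Round 2 — checking thresholds:
  Eli: 1 of 3 neighbours < 2, below threshold.
  Jo: 1 of 1 neighbours ≥ 1, adopts the app.
  Mo: 1 of 2 neighbours < 2, below threshold.
Round 3 — no new adoptions; cascade stops.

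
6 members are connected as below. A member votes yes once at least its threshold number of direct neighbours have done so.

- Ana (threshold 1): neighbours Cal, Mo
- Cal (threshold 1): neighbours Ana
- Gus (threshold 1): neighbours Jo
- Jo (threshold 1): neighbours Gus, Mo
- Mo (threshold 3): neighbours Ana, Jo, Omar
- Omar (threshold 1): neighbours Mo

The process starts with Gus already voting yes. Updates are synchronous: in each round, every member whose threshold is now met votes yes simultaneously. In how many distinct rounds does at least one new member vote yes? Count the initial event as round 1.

Round 1 — Gus votes yes (initial).
Round 2 — checking thresholds:
  Jo: 1 of 2 neighbours ≥ 1, votes yes.
Round 3 — no new yes votes; cascade stops.

2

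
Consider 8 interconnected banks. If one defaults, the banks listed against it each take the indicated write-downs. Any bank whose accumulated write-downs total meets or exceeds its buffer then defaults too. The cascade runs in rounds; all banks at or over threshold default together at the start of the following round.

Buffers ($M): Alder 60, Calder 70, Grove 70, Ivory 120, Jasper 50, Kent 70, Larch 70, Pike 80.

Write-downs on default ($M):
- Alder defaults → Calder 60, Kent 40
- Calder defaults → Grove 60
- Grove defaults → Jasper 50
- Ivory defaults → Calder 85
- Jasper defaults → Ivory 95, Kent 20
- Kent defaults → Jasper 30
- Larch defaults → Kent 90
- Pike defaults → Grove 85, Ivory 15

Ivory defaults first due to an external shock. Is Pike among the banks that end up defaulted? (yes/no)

no

Round 1 — Ivory defaults (initial).
  Calder: +85 → 85 ≥ 70
Round 2 — Calder defaults.
  Grove: +60 → 60 < 70
No further defaults.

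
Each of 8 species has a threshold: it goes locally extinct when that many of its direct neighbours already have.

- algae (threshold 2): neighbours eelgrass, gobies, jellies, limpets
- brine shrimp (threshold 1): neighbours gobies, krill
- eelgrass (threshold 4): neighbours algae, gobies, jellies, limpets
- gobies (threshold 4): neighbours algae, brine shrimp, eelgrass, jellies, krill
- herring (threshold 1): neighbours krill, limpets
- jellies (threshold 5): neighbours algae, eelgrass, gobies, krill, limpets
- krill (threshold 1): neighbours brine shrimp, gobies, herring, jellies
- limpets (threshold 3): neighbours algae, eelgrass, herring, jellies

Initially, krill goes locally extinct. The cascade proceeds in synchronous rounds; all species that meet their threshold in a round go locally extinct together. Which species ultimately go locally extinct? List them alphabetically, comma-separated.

brine shrimp, herring, krill

Round 1 — krill goes locally extinct (initial).
Round 2 — checking thresholds:
  brine shrimp: 1 of 2 neighbours ≥ 1, goes locally extinct.
  gobies: 1 of 5 neighbours < 4, holds.
  herring: 1 of 2 neighbours ≥ 1, goes locally extinct.
  jellies: 1 of 5 neighbours < 5, holds.
Round 3 — no new extinctions; cascade stops.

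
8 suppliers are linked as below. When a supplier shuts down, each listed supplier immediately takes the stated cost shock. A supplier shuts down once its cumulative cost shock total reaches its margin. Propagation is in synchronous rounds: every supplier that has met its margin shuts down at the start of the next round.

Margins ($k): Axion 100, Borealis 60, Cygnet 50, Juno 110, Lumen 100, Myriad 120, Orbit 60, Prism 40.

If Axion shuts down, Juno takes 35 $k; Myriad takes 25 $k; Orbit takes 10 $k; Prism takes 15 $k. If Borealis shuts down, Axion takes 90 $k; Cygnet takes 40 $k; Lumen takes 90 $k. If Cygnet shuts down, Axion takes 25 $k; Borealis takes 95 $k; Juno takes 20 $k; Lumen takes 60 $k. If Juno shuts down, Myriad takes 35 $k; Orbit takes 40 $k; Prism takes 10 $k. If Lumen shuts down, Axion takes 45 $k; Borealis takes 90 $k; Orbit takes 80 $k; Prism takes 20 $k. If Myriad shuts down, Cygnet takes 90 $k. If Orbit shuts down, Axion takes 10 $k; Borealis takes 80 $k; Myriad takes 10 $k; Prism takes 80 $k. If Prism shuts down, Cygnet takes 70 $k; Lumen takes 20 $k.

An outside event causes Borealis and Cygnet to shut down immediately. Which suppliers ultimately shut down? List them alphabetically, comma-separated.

Round 1 — Borealis, Cygnet shut down (initial).
  Axion: +90+25 → 115 ≥ 100
  Juno: +20 → 20 < 110
  Lumen: +90+60 → 150 ≥ 100
Round 2 — Axion, Lumen shut down.
  Juno: +35 → 55 < 110
  Myriad: +25 → 25 < 120
  Orbit: +10+80 → 90 ≥ 60
  Prism: +15+20 → 35 < 40
Round 3 — Orbit shuts down.
  Myriad: +10 → 35 < 120
  Prism: +80 → 115 ≥ 40
Round 4 — Prism shuts down.
No further shutdowns.

Axion, Borealis, Cygnet, Lumen, Orbit, Prism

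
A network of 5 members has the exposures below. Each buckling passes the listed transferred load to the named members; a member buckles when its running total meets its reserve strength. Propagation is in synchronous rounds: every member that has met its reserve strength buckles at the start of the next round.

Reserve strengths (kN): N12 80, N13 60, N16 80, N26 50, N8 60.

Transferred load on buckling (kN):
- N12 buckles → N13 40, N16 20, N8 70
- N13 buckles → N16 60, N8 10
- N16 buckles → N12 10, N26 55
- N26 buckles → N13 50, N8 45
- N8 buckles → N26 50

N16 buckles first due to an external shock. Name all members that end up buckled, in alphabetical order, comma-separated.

Round 1 — N16 buckles (initial).
  N12: +10 → 10 < 80
  N26: +55 → 55 ≥ 50
Round 2 — N26 buckles.
  N13: +50 → 50 < 60
  N8: +45 → 45 < 60
No further bucklings.

N16, N26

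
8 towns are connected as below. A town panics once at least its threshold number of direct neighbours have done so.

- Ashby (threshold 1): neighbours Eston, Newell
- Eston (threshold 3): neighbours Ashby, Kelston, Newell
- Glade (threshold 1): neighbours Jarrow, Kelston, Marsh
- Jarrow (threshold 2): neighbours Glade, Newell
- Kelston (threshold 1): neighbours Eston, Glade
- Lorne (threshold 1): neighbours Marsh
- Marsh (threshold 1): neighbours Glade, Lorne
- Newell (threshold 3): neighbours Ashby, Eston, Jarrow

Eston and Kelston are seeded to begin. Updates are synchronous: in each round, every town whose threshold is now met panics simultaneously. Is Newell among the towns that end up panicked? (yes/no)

Round 1 — Eston, Kelston panic (initial).
Round 2 — checking thresholds:
  Ashby: 1 of 2 neighbours ≥ 1, panics.
  Glade: 1 of 3 neighbours ≥ 1, panics.
  Newell: 1 of 3 neighbours < 3, holds.
Round 3 — checking thresholds:
  Jarrow: 1 of 2 neighbours < 2, holds.
  Marsh: 1 of 2 neighbours ≥ 1, panics.
  Newell: 2 of 3 neighbours < 3, holds.
Round 4 — checking thresholds:
  Jarrow: 1 of 2 neighbours < 2, holds.
  Lorne: 1 of 1 neighbours ≥ 1, panics.
  Newell: 2 of 3 neighbours < 3, holds.
Round 5 — no new panics; cascade stops.

no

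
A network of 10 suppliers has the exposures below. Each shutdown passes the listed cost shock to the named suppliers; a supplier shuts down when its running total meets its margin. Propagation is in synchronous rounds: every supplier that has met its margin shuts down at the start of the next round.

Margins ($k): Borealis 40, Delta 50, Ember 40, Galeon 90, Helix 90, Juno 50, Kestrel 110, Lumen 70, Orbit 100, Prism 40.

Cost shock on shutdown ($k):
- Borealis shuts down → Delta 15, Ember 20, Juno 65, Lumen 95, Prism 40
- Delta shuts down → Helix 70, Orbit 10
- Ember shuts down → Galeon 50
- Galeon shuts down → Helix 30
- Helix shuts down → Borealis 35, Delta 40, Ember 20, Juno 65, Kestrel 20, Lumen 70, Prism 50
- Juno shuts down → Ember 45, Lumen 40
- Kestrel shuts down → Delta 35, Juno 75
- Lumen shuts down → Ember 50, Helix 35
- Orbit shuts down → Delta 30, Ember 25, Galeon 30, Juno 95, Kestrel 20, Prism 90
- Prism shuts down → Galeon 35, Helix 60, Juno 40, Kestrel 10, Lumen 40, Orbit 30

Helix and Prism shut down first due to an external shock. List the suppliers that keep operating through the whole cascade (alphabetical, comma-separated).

Round 1 — Helix, Prism shut down (initial).
  Borealis: +35 → 35 < 40
  Delta: +40 → 40 < 50
  Ember: +20 → 20 < 40
  Galeon: +35 → 35 < 90
  Juno: +65+40 → 105 ≥ 50
  Kestrel: +20+10 → 30 < 110
  Lumen: +70+40 → 110 ≥ 70
  Orbit: +30 → 30 < 100
Round 2 — Juno, Lumen shut down.
  Ember: +45+50 → 115 ≥ 40
Round 3 — Ember shuts down.
  Galeon: +50 → 85 < 90
No further shutdowns.

Borealis, Delta, Galeon, Kestrel, Orbit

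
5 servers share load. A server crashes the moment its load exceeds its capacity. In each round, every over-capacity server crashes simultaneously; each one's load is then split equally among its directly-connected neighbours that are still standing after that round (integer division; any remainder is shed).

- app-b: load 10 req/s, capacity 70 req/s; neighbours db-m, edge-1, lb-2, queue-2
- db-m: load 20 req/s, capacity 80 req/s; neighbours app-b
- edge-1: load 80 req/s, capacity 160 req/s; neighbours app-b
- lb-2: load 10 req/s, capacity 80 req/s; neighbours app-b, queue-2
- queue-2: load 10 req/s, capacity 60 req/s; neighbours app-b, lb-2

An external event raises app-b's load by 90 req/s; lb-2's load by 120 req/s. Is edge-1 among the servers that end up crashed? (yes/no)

no

Round 1 — app-b at 100 > 70; lb-2 at 130 > 80. app-b, lb-2 crash.
  app-b sheds 100 req/s to db-m, edge-1, queue-2: 33 each (1 lost).
    db-m: 20+33 = 53 ≤ 80
    edge-1: 80+33 = 113 ≤ 160
    queue-2: 10+33 = 43 ≤ 60
  lb-2 sheds 130 req/s to queue-2: 130 each.
    queue-2: 43+130 = 173 > 60
Round 2 — queue-2 crashes.
  queue-2 sheds 173 req/s: no online neighbours, lost.
No further crashes.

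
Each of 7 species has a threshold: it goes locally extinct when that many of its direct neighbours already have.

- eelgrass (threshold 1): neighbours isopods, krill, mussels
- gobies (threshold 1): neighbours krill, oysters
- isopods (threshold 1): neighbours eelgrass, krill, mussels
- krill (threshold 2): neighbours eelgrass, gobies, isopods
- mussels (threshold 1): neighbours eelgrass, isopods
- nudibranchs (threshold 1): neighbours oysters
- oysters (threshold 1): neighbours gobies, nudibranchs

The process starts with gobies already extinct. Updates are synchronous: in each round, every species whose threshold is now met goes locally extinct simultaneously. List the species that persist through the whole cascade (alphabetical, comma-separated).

eelgrass, isopods, krill, mussels

Round 1 — gobies goes locally extinct (initial).
Round 2 — checking thresholds:
  krill: 1 of 3 neighbours < 2, below threshold.
  oysters: 1 of 2 neighbours ≥ 1, goes locally extinct.
Round 3 — checking thresholds:
  krill: 1 of 3 neighbours < 2, below threshold.
  nudibranchs: 1 of 1 neighbours ≥ 1, goes locally extinct.
Round 4 — no new extinctions; cascade stops.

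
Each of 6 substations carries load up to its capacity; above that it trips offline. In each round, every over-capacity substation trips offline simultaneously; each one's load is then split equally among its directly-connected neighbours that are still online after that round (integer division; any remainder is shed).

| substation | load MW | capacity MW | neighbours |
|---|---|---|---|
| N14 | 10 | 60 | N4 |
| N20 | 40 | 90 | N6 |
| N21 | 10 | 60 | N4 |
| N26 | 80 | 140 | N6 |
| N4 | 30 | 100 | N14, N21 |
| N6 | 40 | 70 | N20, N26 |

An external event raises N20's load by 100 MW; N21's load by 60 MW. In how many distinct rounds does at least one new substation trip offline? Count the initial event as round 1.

3

Round 1 — N20 at 140 > 90; N21 at 70 > 60. N20, N21 trip offline.
  N20 sheds 140 MW to N6: 140 each.
    N6: 40+140 = 180 > 70
  N21 sheds 70 MW to N4: 70 each.
    N4: 30+70 = 100 ≤ 100
Round 2 — N6 trips offline.
  N6 sheds 180 MW to N26: 180 each.
    N26: 80+180 = 260 > 140
Round 3 — N26 trips offline.
  N26 sheds 260 MW: no online neighbours, lost.
No further trips.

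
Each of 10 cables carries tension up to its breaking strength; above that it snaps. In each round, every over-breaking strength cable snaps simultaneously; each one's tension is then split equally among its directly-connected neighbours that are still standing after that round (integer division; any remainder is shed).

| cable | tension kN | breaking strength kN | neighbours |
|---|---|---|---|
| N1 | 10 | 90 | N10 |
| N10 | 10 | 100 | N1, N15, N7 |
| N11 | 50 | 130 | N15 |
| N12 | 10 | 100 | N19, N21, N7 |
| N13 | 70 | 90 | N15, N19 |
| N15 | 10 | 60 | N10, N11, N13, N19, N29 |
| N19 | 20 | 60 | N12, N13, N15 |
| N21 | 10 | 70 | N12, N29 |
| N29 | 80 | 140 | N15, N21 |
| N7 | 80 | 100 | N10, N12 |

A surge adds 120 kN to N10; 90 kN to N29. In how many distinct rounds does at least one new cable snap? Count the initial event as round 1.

3

Round 1 — N10 at 130 > 100; N29 at 170 > 140. N10, N29 snap.
  N10 sheds 130 kN to N1, N15, N7: 43 each (1 lost).
    N1: 10+43 = 53 ≤ 90
    N15: 10+43 = 53 ≤ 60
    N7: 80+43 = 123 > 100
  N29 sheds 170 kN to N15, N21: 85 each.
    N15: 53+85 = 138 > 60
    N21: 10+85 = 95 > 70
Round 2 — N15, N21, N7 snap.
  N15 sheds 138 kN to N11, N13, N19: 46 each.
    N11: 50+46 = 96 ≤ 130
    N13: 70+46 = 116 > 90
    N19: 20+46 = 66 > 60
  N21 sheds 95 kN to N12: 95 each.
    N12: 10+95 = 105 > 100
  N7 sheds 123 kN to N12: 123 each.
    N12: 105+123 = 228 > 100
Round 3 — N12, N13, N19 snap.
  N12 sheds 228 kN: no online neighbours, lost.
  N13 sheds 116 kN: no online neighbours, lost.
  N19 sheds 66 kN: no online neighbours, lost.
No further breaks.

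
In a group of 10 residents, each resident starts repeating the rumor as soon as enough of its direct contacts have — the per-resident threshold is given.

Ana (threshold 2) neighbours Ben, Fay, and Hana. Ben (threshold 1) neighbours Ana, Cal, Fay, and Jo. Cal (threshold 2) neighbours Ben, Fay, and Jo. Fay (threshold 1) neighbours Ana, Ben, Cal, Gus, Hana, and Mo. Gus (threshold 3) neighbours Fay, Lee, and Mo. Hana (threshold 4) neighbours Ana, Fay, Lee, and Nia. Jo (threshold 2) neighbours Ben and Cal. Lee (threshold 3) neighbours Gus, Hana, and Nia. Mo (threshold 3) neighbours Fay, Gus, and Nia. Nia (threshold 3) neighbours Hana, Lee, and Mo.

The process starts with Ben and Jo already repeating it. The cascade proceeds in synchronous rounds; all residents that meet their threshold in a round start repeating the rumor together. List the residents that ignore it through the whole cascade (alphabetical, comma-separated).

Gus, Hana, Lee, Mo, Nia

Round 1 — Ben, Jo start repeating the rumor (initial).
Round 2 — checking thresholds:
  Ana: 1 of 3 neighbours < 2, holds.
  Cal: 2 of 3 neighbours ≥ 2, starts repeating the rumor.
  Fay: 1 of 6 neighbours ≥ 1, starts repeating the rumor.
Round 3 — checking thresholds:
  Ana: 2 of 3 neighbours ≥ 2, starts repeating the rumor.
  Gus: 1 of 3 neighbours < 3, holds.
  Hana: 1 of 4 neighbours < 4, holds.
  Mo: 1 of 3 neighbours < 3, holds.
Round 4 — no new spreads; cascade stops.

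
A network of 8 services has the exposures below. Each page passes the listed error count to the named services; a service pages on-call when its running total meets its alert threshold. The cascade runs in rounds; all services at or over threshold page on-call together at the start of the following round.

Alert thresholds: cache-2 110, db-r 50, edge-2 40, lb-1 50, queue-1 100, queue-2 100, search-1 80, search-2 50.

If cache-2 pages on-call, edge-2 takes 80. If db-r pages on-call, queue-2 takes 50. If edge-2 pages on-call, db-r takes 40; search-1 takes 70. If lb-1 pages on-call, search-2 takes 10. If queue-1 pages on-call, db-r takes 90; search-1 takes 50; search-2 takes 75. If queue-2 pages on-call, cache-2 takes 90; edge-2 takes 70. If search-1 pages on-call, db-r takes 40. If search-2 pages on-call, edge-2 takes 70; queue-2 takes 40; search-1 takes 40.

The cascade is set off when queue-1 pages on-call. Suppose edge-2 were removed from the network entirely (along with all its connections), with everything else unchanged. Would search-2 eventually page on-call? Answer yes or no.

With edge-2 removed:
Round 1 — queue-1 pages on-call (initial).
  db-r: +90 → 90 ≥ 50
  search-1: +50 → 50 < 80
  search-2: +75 → 75 ≥ 50
Round 2 — db-r, search-2 page on-call.
  queue-2: +50+40 → 90 < 100
  search-1: +40 → 90 ≥ 80
Round 3 — search-1 pages on-call.
No further pages.

yes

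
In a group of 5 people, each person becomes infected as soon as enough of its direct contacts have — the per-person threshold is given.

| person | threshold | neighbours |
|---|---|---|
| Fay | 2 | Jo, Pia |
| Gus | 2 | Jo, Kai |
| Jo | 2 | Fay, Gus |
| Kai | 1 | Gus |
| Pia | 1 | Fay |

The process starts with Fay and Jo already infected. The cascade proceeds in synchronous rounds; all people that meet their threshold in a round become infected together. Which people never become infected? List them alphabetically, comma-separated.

Gus, Kai

Round 1 — Fay, Jo become infected (initial).
Round 2 — checking thresholds:
  Gus: 1 of 2 neighbours < 2, not yet.
  Pia: 1 of 1 neighbours ≥ 1, becomes infected.
Round 3 — no new infections; cascade stops.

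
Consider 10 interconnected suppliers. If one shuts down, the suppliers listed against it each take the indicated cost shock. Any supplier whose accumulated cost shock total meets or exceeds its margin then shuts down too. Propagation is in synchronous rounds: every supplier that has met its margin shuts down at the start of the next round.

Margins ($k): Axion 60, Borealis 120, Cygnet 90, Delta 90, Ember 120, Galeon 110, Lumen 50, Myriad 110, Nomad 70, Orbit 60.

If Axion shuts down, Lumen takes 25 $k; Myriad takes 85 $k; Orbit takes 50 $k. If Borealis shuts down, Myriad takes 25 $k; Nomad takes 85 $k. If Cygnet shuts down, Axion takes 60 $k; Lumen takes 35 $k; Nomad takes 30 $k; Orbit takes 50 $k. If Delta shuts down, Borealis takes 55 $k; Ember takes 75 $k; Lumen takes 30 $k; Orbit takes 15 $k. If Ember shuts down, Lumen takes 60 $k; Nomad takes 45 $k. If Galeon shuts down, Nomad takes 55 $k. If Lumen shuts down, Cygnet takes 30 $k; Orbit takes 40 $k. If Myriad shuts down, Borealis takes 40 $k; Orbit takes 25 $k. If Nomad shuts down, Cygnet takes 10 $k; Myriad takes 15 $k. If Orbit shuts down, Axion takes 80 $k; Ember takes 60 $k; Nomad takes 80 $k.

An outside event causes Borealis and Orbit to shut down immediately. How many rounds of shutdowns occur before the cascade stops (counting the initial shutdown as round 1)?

3

Round 1 — Borealis, Orbit shut down (initial).
  Axion: +80 → 80 ≥ 60
  Ember: +60 → 60 < 120
  Myriad: +25 → 25 < 110
  Nomad: +85+80 → 165 ≥ 70
Round 2 — Axion, Nomad shut down.
  Cygnet: +10 → 10 < 90
  Lumen: +25 → 25 < 50
  Myriad: +85+15 → 125 ≥ 110
Round 3 — Myriad shuts down.
No further shutdowns.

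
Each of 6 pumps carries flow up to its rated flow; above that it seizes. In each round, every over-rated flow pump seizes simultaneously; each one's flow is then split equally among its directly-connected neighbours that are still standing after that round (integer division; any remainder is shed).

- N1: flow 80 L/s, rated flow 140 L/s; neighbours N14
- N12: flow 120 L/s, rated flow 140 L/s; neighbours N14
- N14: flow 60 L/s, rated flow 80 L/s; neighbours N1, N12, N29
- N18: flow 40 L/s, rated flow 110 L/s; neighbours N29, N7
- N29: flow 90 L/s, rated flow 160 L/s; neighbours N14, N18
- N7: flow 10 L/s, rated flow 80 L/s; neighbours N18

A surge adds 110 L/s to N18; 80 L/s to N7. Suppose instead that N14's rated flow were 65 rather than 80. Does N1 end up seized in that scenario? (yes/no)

With N14's rated flow at 65:
Round 1 — N18 at 150 > 110; N7 at 90 > 80. N18, N7 seize.
  N18 sheds 150 L/s to N29: 150 each.
    N29: 90+150 = 240 > 160
  N7 sheds 90 L/s: no online neighbours, lost.
Round 2 — N29 seizes.
  N29 sheds 240 L/s to N14: 240 each.
    N14: 60+240 = 300 > 65
Round 3 — N14 seizes.
  N14 sheds 300 L/s to N1, N12: 150 each.
    N1: 80+150 = 230 > 140
    N12: 120+150 = 270 > 140
Round 4 — N1, N12 seize.
  N1 sheds 230 L/s: no online neighbours, lost.
  N12 sheds 270 L/s: no online neighbours, lost.
No further seizures.

yes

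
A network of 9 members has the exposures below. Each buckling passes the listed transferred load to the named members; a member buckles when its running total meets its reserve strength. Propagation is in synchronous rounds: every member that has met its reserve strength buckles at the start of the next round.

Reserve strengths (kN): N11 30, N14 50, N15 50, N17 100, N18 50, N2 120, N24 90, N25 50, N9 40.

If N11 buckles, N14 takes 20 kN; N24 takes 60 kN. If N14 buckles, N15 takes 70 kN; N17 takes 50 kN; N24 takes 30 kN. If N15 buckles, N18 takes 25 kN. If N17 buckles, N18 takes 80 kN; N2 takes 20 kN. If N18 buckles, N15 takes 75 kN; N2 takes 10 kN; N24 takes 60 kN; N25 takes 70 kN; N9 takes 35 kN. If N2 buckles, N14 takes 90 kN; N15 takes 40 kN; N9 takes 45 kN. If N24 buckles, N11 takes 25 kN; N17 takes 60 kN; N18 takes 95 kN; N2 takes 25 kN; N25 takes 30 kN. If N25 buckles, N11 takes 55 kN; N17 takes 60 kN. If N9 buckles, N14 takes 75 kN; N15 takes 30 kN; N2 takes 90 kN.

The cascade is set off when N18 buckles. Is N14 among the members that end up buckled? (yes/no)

Round 1 — N18 buckles (initial).
  N15: +75 → 75 ≥ 50
  N2: +10 → 10 < 120
  N24: +60 → 60 < 90
  N25: +70 → 70 ≥ 50
  N9: +35 → 35 < 40
Round 2 — N15, N25 buckle.
  N11: +55 → 55 ≥ 30
  N17: +60 → 60 < 100
Round 3 — N11 buckles.
  N14: +20 → 20 < 50
  N24: +60 → 120 ≥ 90
Round 4 — N24 buckles.
  N17: +60 → 120 ≥ 100
  N2: +25 → 35 < 120
Round 5 — N17 buckles.
  N2: +20 → 55 < 120
No further bucklings.

no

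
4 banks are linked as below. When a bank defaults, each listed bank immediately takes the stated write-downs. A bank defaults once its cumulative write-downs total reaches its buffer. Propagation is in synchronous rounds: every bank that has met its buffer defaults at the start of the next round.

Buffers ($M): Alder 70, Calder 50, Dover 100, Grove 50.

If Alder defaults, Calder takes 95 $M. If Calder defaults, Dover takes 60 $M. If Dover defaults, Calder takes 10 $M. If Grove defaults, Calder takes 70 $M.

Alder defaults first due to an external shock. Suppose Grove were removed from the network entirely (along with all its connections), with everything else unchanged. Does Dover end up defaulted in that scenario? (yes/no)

With Grove removed:
Round 1 — Alder defaults (initial).
  Calder: +95 → 95 ≥ 50
Round 2 — Calder defaults.
  Dover: +60 → 60 < 100
No further defaults.

no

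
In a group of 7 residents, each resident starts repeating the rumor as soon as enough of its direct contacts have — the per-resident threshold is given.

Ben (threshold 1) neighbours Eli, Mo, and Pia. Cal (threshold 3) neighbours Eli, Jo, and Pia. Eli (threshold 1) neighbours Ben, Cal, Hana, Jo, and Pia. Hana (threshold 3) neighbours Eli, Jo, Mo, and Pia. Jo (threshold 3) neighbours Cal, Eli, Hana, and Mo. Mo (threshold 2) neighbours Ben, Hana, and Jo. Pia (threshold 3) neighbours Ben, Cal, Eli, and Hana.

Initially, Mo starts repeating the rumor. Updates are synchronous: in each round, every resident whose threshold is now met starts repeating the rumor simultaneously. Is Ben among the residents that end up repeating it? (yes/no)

yes

Round 1 — Mo starts repeating the rumor (initial).
Round 2 — checking thresholds:
  Ben: 1 of 3 neighbours ≥ 1, starts repeating the rumor.
  Hana: 1 of 4 neighbours < 3, not yet.
  Jo: 1 of 4 neighbours < 3, not yet.
Round 3 — checking thresholds:
  Eli: 1 of 5 neighbours ≥ 1, starts repeating the rumor.
  Hana: 1 of 4 neighbours < 3, not yet.
  Jo: 1 of 4 neighbours < 3, not yet.
  Pia: 1 of 4 neighbours < 3, not yet.
Round 4 — no new spreads; cascade stops.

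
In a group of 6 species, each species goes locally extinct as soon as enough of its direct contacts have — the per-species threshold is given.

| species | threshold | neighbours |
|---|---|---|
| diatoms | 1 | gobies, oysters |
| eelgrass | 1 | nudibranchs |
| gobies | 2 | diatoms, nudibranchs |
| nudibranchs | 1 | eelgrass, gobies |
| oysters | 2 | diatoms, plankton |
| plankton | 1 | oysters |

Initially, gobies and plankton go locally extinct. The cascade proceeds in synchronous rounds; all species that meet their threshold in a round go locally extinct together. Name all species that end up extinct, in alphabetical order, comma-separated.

diatoms, eelgrass, gobies, nudibranchs, oysters, plankton

Round 1 — gobies, plankton go locally extinct (initial).
Round 2 — checking thresholds:
  diatoms: 1 of 2 neighbours ≥ 1, goes locally extinct.
  nudibranchs: 1 of 2 neighbours ≥ 1, goes locally extinct.
  oysters: 1 of 2 neighbours < 2, below threshold.
Round 3 — checking thresholds:
  eelgrass: 1 of 1 neighbours ≥ 1, goes locally extinct.
  oysters: 2 of 2 neighbours ≥ 2, goes locally extinct.
Round 4 — no new extinctions; cascade stops.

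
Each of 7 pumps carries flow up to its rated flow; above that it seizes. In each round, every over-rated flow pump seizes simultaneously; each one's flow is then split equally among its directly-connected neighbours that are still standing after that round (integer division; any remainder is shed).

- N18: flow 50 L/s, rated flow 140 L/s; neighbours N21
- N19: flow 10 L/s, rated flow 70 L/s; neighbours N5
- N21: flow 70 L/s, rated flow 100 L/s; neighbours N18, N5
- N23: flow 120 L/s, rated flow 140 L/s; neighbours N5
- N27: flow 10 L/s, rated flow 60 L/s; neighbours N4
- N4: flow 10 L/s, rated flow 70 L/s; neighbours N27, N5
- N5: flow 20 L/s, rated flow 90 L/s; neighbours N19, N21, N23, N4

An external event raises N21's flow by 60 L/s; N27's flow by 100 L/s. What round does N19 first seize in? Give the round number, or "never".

4

Round 1 — N21 at 130 > 100; N27 at 110 > 60. N21, N27 seize.
  N21 sheds 130 L/s to N18, N5: 65 each.
    N18: 50+65 = 115 ≤ 140
    N5: 20+65 = 85 ≤ 90
  N27 sheds 110 L/s to N4: 110 each.
    N4: 10+110 = 120 > 70
Round 2 — N4 seizes.
  N4 sheds 120 L/s to N5: 120 each.
    N5: 85+120 = 205 > 90
Round 3 — N5 seizes.
  N5 sheds 205 L/s to N19, N23: 102 each (1 lost).
    N19: 10+102 = 112 > 70
    N23: 120+102 = 222 > 140
Round 4 — N19, N23 seize.
  N19 sheds 112 L/s: no online neighbours, lost.
  N23 sheds 222 L/s: no online neighbours, lost.
No further seizures.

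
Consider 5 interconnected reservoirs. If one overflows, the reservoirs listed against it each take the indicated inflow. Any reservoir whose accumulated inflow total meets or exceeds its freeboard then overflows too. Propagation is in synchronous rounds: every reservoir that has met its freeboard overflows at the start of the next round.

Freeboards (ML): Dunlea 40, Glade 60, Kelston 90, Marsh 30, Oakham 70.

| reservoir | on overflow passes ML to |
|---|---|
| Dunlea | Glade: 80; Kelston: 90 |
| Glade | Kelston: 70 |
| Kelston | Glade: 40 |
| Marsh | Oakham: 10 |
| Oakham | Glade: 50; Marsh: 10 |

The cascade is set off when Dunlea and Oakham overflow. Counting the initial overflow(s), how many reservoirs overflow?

4

Round 1 — Dunlea, Oakham overflow (initial).
  Glade: +80+50 → 130 ≥ 60
  Kelston: +90 → 90 ≥ 90
  Marsh: +10 → 10 < 30
Round 2 — Glade, Kelston overflow.
No further overflows.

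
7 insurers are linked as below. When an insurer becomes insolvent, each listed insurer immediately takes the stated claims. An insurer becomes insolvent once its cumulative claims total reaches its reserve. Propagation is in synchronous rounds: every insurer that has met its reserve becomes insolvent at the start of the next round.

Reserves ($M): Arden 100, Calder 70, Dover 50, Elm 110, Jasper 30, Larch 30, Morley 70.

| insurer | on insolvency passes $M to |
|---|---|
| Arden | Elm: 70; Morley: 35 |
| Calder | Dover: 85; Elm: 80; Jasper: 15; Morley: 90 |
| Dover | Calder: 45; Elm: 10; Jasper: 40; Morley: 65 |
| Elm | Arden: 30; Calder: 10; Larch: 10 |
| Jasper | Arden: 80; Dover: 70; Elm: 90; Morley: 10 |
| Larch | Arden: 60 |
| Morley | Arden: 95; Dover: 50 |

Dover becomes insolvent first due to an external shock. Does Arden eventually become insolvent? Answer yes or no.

Round 1 — Dover becomes insolvent (initial).
  Calder: +45 → 45 < 70
  Elm: +10 → 10 < 110
  Jasper: +40 → 40 ≥ 30
  Morley: +65 → 65 < 70
Round 2 — Jasper becomes insolvent.
  Arden: +80 → 80 < 100
  Elm: +90 → 100 < 110
  Morley: +10 → 75 ≥ 70
Round 3 — Morley becomes insolvent.
  Arden: +95 → 175 ≥ 100
Round 4 — Arden becomes insolvent.
  Elm: +70 → 170 ≥ 110
Round 5 — Elm becomes insolvent.
  Calder: +10 → 55 < 70
  Larch: +10 → 10 < 30
No further insolvencies.

yes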